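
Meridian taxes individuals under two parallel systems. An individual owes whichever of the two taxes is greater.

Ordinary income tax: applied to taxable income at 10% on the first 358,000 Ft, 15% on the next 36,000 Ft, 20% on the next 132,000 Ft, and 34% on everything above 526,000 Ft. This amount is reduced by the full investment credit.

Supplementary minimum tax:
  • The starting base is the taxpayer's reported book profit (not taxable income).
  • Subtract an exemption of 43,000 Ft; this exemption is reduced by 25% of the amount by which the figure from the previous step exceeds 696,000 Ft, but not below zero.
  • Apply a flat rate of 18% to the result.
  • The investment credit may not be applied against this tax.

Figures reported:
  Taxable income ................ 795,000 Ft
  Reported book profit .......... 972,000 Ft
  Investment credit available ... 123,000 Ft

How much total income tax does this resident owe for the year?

174,960 Ft

Ordinary income tax:
  358,000 Ft × 10% = 35,800 Ft
  36,000 Ft × 15% = 5,400 Ft
  132,000 Ft × 20% = 26,400 Ft
  269,000 Ft × 34% = 91,460 Ft
  → 159,060 Ft
  Less investment credit 123,000 Ft → 36,060 Ft

Supplementary minimum tax:
  Base (reported book profit): 972,000 Ft
  Exemption: 25% × (972,000 Ft − 696,000 Ft) = 69,000 Ft ≥ 43,000 Ft, so the exemption is fully phased out
  Base: 972,000 Ft − 0 Ft = 972,000 Ft
  972,000 Ft × 18% = 174,960 Ft

174,960 Ft > 36,060 Ft, so the supplementary minimum tax is the binding amount.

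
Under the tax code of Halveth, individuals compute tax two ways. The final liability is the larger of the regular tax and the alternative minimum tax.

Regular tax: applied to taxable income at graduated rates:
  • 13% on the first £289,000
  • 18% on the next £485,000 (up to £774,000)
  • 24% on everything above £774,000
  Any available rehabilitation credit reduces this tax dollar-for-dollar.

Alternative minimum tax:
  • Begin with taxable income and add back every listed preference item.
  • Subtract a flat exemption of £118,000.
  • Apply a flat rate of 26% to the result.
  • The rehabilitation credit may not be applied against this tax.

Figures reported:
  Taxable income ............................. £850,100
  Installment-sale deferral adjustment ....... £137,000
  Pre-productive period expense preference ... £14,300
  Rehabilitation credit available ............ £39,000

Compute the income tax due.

Alternative minimum tax:
  Adjusted income: £850,100 + £137,000 + £14,300 = £1,001,400
  Less exemption £118,000 → base £883,400
  £883,400 × 26% = £229,684

Regular tax:
  £289,000 × 13% = £37,570
  £485,000 × 18% = £87,300
  £76,100 × 24% = £18,264
  → £143,134
  Less rehabilitation credit £39,000 → £104,134

£229,684 > £104,134, so the alternative minimum tax is the binding amount.

£229,684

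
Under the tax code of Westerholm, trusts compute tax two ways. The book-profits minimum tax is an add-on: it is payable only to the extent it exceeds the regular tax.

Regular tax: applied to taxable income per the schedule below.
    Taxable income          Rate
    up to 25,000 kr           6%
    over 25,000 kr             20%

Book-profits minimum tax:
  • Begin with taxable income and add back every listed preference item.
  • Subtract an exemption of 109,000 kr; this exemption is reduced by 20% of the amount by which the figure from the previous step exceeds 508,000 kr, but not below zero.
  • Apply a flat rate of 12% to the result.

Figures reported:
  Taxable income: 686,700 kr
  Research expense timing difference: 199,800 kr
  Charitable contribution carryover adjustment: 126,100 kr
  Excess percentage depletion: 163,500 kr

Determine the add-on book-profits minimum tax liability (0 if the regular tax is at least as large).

Regular tax:
  25,000 kr × 6% = 1,500 kr
  661,700 kr × 20% = 132,340 kr
  → 133,840 kr

Book-profits minimum tax:
  Adjusted income: 686,700 kr + 199,800 kr + 126,100 kr + 163,500 kr = 1,176,100 kr
  Exemption: 20% × (1,176,100 kr − 508,000 kr) = 133,620 kr ≥ 109,000 kr, so the exemption is fully phased out
  Base: 1,176,100 kr − 0 kr = 1,176,100 kr
  1,176,100 kr × 12% = 141,132 kr

Excess of book-profits minimum tax over regular tax: 141,132 kr − 133,840 kr = 7,292 kr.

7,292 kr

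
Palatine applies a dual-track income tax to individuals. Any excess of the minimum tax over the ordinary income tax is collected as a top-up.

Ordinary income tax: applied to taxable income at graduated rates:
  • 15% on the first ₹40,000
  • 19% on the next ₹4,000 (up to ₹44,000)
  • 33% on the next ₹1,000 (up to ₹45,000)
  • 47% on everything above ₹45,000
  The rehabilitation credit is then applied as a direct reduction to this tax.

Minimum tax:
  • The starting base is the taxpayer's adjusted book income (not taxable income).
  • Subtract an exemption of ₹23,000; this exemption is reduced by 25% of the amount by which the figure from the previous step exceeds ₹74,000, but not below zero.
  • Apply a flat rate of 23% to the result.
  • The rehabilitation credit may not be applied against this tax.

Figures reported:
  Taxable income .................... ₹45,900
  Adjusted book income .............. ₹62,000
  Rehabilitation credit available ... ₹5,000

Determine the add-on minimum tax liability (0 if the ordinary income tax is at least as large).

Ordinary income tax:
  ₹40,000 × 15% = ₹6,000
  ₹4,000 × 19% = ₹760
  ₹1,000 × 33% = ₹330
  ₹900 × 47% = ₹423
  → ₹7,513
  Less rehabilitation credit ₹5,000 → ₹2,513

Minimum tax:
  Base (adjusted book income): ₹62,000
  Exemption: ₹62,000 ≤ ₹74,000, so full ₹23,000 applies
  Base: ₹62,000 − ₹23,000 = ₹39,000
  ₹39,000 × 23% = ₹8,970

Excess of minimum tax over ordinary income tax: ₹8,970 − ₹2,513 = ₹6,457.

₹6,457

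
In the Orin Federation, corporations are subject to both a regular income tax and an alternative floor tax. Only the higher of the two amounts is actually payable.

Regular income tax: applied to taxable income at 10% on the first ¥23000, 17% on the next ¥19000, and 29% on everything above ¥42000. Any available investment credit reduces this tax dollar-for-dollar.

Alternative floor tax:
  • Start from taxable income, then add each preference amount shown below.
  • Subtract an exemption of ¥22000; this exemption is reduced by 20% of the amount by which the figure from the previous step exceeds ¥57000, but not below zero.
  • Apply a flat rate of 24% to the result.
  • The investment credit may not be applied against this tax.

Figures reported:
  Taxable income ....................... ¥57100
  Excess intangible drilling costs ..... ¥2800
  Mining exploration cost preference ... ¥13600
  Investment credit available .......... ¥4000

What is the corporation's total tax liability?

Regular income tax:
  ¥23000 × 10% = ¥2300
  ¥19000 × 17% = ¥3230
  ¥15100 × 29% = ¥4379
  → ¥9909
  Less investment credit ¥4000 → ¥5909

Alternative floor tax:
  Adjusted income: ¥57100 + ¥2800 + ¥13600 = ¥73500
  Exemption: ¥22000 − 20% × (¥73500 − ¥57000) = ¥22000 − ¥3300 = ¥18700
  Base: ¥73500 − ¥18700 = ¥54800
  ¥54800 × 24% = ¥13152

¥13152 > ¥5909, so the alternative floor tax is the binding amount.

¥13152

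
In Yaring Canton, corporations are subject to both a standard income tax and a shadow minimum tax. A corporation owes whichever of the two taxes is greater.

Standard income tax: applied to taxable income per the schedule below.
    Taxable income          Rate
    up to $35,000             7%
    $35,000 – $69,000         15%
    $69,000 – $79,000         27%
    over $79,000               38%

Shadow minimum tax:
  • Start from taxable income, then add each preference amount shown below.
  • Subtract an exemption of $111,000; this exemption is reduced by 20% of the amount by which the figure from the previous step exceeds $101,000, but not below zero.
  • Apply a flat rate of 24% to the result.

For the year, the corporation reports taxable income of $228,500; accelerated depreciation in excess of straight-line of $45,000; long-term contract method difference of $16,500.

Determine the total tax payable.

Standard income tax:
  $35,000 × 7% = $2,450
  $34,000 × 15% = $5,100
  $10,000 × 27% = $2,700
  $149,500 × 38% = $56,810
  → $67,060

Shadow minimum tax:
  Adjusted income: $228,500 + $45,000 + $16,500 = $290,000
  Exemption: $111,000 − 20% × ($290,000 − $101,000) = $111,000 − $37,800 = $73,200
  Base: $290,000 − $73,200 = $216,800
  $216,800 × 24% = $52,032

$67,060 > $52,032, so the standard income tax governs.

$67,060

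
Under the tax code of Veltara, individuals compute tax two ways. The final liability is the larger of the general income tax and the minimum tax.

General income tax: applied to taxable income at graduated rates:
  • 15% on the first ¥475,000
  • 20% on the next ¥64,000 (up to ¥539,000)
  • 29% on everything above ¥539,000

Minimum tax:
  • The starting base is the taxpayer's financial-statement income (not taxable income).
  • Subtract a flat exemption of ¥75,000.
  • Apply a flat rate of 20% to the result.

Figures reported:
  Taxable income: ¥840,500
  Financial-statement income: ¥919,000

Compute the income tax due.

¥171,485

Minimum tax:
  Base (financial-statement income): ¥919,000
  Less exemption ¥75,000 → base ¥844,000
  ¥844,000 × 20% = ¥168,800

General income tax:
  ¥475,000 × 15% = ¥71,250
  ¥64,000 × 20% = ¥12,800
  ¥301,500 × 29% = ¥87,435
  → ¥171,485

¥171,485 > ¥168,800, so the general income tax governs.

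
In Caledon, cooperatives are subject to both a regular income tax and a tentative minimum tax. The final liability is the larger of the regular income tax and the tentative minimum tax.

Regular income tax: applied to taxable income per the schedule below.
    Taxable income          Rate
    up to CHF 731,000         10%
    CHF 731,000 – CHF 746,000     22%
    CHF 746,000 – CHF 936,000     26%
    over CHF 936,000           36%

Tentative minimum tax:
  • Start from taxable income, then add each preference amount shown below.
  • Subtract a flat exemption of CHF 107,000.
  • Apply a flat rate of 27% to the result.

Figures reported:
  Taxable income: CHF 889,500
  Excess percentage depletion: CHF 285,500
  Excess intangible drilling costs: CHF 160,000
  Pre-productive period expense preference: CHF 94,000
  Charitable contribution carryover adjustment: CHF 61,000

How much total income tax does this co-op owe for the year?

Regular income tax:
  CHF 731,000 × 10% = CHF 73,100
  CHF 15,000 × 22% = CHF 3,300
  CHF 143,500 × 26% = CHF 37,310
  → CHF 113,710

Tentative minimum tax:
  Adjusted income: CHF 889,500 + CHF 285,500 + CHF 160,000 + CHF 94,000 + CHF 61,000 = CHF 1,490,000
  Less exemption CHF 107,000 → base CHF 1,383,000
  CHF 1,383,000 × 27% = CHF 373,410

CHF 373,410 > CHF 113,710, so the tentative minimum tax is the binding amount.

CHF 373,410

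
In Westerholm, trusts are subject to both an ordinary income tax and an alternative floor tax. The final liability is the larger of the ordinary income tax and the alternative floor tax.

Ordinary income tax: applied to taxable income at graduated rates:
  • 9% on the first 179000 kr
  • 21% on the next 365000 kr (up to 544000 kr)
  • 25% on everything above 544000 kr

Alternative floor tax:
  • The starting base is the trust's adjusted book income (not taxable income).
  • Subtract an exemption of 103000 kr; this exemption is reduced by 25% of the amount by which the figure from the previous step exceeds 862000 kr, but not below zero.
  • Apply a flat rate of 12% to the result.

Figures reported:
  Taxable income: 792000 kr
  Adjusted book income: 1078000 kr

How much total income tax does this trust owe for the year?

Alternative floor tax:
  Base (adjusted book income): 1078000 kr
  Exemption: 103000 kr − 25% × (1078000 kr − 862000 kr) = 103000 kr − 54000 kr = 49000 kr
  Base: 1078000 kr − 49000 kr = 1029000 kr
  1029000 kr × 12% = 123480 kr

Ordinary income tax:
  179000 kr × 9% = 16110 kr
  365000 kr × 21% = 76650 kr
  248000 kr × 25% = 62000 kr
  → 154760 kr

154760 kr > 123480 kr, so the ordinary income tax governs.

154760 kr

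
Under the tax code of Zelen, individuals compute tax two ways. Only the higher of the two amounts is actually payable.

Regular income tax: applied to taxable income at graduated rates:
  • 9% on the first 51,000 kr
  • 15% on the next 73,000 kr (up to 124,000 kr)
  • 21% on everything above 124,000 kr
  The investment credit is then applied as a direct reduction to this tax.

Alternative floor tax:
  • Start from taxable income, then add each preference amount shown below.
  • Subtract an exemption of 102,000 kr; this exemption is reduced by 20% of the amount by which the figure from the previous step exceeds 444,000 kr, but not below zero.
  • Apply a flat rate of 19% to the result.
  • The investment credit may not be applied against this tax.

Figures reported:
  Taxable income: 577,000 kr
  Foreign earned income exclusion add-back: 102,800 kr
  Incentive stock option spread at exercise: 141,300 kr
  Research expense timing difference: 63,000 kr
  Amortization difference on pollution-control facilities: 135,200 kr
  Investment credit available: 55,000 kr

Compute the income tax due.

193,667 kr

Regular income tax:
  51,000 kr × 9% = 4,590 kr
  73,000 kr × 15% = 10,950 kr
  453,000 kr × 21% = 95,130 kr
  → 110,670 kr
  Less investment credit 55,000 kr → 55,670 kr

Alternative floor tax:
  Adjusted income: 577,000 kr + 102,800 kr + 141,300 kr + 63,000 kr + 135,200 kr = 1,019,300 kr
  Exemption: 20% × (1,019,300 kr − 444,000 kr) = 115,060 kr ≥ 102,000 kr, so the exemption is fully phased out
  Base: 1,019,300 kr − 0 kr = 1,019,300 kr
  1,019,300 kr × 19% = 193,667 kr

193,667 kr > 55,670 kr, so the alternative floor tax is the binding amount.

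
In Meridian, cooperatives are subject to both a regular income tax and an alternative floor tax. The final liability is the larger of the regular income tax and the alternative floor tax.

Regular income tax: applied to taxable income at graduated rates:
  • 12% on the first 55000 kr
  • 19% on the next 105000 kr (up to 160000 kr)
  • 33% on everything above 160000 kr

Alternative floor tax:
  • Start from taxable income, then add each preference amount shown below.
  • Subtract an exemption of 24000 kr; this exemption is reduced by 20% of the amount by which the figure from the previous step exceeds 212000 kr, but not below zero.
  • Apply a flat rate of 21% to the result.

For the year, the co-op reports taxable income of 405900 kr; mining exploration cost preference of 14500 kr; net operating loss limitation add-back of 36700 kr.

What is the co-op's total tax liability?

Regular income tax:
  55000 kr × 12% = 6600 kr
  105000 kr × 19% = 19950 kr
  245900 kr × 33% = 81147 kr
  → 107697 kr

Alternative floor tax:
  Adjusted income: 405900 kr + 14500 kr + 36700 kr = 457100 kr
  Exemption: 20% × (457100 kr − 212000 kr) = 49020 kr ≥ 24000 kr, so the exemption is fully phased out
  Base: 457100 kr − 0 kr = 457100 kr
  457100 kr × 21% = 95991 kr

107697 kr > 95991 kr, so the regular income tax governs.

107697 kr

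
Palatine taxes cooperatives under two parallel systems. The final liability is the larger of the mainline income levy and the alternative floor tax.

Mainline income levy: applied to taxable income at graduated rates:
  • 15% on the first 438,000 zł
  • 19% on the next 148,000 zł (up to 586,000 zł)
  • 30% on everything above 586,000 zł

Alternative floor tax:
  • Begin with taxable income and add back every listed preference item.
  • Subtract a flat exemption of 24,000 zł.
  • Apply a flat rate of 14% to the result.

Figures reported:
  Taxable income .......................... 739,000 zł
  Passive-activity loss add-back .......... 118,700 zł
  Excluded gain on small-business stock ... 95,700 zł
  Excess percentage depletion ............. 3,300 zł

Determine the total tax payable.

139,720 zł

Mainline income levy:
  438,000 zł × 15% = 65,700 zł
  148,000 zł × 19% = 28,120 zł
  153,000 zł × 30% = 45,900 zł
  → 139,720 zł

Alternative floor tax:
  Adjusted income: 739,000 zł + 118,700 zł + 95,700 zł + 3,300 zł = 956,700 zł
  Less exemption 24,000 zł → base 932,700 zł
  932,700 zł × 14% = 130,578 zł

139,720 zł > 130,578 zł, so the mainline income levy governs.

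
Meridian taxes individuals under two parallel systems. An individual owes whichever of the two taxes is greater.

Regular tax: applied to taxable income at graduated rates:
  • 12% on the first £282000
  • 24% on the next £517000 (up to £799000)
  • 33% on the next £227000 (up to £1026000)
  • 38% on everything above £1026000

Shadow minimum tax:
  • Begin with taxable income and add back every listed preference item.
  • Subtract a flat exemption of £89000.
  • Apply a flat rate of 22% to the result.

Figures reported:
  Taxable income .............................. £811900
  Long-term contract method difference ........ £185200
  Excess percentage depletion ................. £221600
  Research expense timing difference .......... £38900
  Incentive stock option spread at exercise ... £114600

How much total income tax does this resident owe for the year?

£282304

Regular tax:
  £282000 × 12% = £33840
  £517000 × 24% = £124080
  £12900 × 33% = £4257
  → £162177

Shadow minimum tax:
  Adjusted income: £811900 + £185200 + £221600 + £38900 + £114600 = £1372200
  Less exemption £89000 → base £1283200
  £1283200 × 22% = £282304

£282304 > £162177, so the shadow minimum tax is the binding amount.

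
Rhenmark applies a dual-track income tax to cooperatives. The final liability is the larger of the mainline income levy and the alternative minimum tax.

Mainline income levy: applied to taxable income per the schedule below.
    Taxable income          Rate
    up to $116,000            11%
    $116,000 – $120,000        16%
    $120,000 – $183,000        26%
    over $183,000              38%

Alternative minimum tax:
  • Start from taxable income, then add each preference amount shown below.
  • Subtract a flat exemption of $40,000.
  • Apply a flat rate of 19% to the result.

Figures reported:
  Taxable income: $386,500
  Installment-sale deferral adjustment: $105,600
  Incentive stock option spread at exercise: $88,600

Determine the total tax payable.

$107,110

Alternative minimum tax:
  Adjusted income: $386,500 + $105,600 + $88,600 = $580,700
  Less exemption $40,000 → base $540,700
  $540,700 × 19% = $102,733

Mainline income levy:
  $116,000 × 11% = $12,760
  $4,000 × 16% = $640
  $63,000 × 26% = $16,380
  $203,500 × 38% = $77,330
  → $107,110

$107,110 > $102,733, so the mainline income levy governs.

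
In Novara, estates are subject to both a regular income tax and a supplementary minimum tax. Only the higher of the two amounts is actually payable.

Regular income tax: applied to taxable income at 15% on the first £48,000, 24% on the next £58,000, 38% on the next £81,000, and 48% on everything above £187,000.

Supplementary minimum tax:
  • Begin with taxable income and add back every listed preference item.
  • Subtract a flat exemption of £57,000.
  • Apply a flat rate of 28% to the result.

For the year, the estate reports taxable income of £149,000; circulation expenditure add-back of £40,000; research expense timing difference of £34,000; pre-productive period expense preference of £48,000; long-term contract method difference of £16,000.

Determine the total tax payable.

£64,400

Regular income tax:
  £48,000 × 15% = £7,200
  £58,000 × 24% = £13,920
  £43,000 × 38% = £16,340
  → £37,460

Supplementary minimum tax:
  Adjusted income: £149,000 + £40,000 + £34,000 + £48,000 + £16,000 = £287,000
  Less exemption £57,000 → base £230,000
  £230,000 × 28% = £64,400

£64,400 > £37,460, so the supplementary minimum tax is the binding amount.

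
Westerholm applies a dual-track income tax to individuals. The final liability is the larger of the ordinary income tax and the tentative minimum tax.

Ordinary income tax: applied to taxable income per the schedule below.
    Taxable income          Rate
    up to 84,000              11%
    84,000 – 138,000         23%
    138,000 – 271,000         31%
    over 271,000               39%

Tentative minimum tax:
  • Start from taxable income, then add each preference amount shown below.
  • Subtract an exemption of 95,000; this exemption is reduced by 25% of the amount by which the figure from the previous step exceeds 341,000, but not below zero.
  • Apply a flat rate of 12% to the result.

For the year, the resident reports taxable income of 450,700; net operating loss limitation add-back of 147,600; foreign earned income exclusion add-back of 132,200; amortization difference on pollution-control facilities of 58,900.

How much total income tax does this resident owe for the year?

Tentative minimum tax:
  Adjusted income: 450,700 + 147,600 + 132,200 + 58,900 = 789,400
  Exemption: 25% × (789,400 − 341,000) = 112,100 ≥ 95,000, so the exemption is fully phased out
  Base: 789,400 − 0 = 789,400
  789,400 × 12% = 94,728

Ordinary income tax:
  84,000 × 11% = 9,240
  54,000 × 23% = 12,420
  133,000 × 31% = 41,230
  179,700 × 39% = 70,083
  → 132,973

132,973 > 94,728, so the ordinary income tax governs.

132,973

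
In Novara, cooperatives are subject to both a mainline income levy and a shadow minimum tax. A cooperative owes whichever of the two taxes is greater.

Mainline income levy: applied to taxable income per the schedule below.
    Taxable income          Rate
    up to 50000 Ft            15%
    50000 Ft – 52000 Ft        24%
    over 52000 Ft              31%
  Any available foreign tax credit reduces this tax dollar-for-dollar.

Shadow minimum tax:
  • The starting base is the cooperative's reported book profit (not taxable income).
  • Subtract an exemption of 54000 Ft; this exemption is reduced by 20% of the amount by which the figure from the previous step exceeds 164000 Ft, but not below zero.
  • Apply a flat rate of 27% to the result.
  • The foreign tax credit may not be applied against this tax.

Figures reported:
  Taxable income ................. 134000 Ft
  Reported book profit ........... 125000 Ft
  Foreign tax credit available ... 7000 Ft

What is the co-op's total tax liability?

26400 Ft

Mainline income levy:
  50000 Ft × 15% = 7500 Ft
  2000 Ft × 24% = 480 Ft
  82000 Ft × 31% = 25420 Ft
  → 33400 Ft
  Less foreign tax credit 7000 Ft → 26400 Ft

Shadow minimum tax:
  Base (reported book profit): 125000 Ft
  Exemption: 125000 Ft ≤ 164000 Ft, so full 54000 Ft applies
  Base: 125000 Ft − 54000 Ft = 71000 Ft
  71000 Ft × 27% = 19170 Ft

26400 Ft > 19170 Ft, so the mainline income levy governs.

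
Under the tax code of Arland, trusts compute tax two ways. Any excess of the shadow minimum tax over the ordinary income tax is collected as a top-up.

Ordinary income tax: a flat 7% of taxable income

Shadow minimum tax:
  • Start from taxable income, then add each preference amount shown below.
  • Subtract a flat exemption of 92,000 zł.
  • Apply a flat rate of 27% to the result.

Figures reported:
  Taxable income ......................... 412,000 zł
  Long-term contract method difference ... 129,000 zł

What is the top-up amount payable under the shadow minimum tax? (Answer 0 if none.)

Shadow minimum tax:
  Adjusted income: 412,000 zł + 129,000 zł = 541,000 zł
  Less exemption 92,000 zł → base 449,000 zł
  449,000 zł × 27% = 121,230 zł

Ordinary income tax:
  412,000 zł × 7% = 28,840 zł

Excess of shadow minimum tax over ordinary income tax: 121,230 zł − 28,840 zł = 92,390 zł.

92,390 zł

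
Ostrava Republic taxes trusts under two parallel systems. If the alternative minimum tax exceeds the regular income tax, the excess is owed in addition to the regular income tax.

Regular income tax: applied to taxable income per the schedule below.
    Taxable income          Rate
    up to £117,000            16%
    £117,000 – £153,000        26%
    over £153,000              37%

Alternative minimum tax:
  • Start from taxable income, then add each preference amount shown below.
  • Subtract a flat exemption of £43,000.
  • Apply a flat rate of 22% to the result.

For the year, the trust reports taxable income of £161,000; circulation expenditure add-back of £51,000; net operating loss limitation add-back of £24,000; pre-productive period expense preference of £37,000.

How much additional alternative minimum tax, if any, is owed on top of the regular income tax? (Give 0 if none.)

Regular income tax:
  £117,000 × 16% = £18,720
  £36,000 × 26% = £9,360
  £8,000 × 37% = £2,960
  → £31,040

Alternative minimum tax:
  Adjusted income: £161,000 + £51,000 + £24,000 + £37,000 = £273,000
  Less exemption £43,000 → base £230,000
  £230,000 × 22% = £50,600

Excess of alternative minimum tax over regular income tax: £50,600 − £31,040 = £19,560.

£19,560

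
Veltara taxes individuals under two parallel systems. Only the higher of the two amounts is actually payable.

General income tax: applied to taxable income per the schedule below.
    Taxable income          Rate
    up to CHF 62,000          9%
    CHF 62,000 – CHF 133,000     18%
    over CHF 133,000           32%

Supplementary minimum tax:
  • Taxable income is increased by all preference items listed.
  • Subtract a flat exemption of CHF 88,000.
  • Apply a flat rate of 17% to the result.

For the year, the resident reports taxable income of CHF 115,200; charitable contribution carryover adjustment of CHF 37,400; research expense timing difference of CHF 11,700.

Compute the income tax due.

General income tax:
  CHF 62,000 × 9% = CHF 5,580
  CHF 53,200 × 18% = CHF 9,576
  → CHF 15,156

Supplementary minimum tax:
  Adjusted income: CHF 115,200 + CHF 37,400 + CHF 11,700 = CHF 164,300
  Less exemption CHF 88,000 → base CHF 76,300
  CHF 76,300 × 17% = CHF 12,971

CHF 15,156 > CHF 12,971, so the general income tax governs.

CHF 15,156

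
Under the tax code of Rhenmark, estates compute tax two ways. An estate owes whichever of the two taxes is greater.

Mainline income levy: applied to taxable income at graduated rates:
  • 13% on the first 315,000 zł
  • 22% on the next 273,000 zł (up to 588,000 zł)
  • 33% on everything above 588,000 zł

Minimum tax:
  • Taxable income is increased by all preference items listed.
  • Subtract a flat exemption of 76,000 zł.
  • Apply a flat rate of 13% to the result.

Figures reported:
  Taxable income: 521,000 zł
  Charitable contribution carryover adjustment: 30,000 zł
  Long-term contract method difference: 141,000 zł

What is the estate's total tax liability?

86,270 zł

Minimum tax:
  Adjusted income: 521,000 zł + 30,000 zł + 141,000 zł = 692,000 zł
  Less exemption 76,000 zł → base 616,000 zł
  616,000 zł × 13% = 80,080 zł

Mainline income levy:
  315,000 zł × 13% = 40,950 zł
  206,000 zł × 22% = 45,320 zł
  → 86,270 zł

86,270 zł > 80,080 zł, so the mainline income levy governs.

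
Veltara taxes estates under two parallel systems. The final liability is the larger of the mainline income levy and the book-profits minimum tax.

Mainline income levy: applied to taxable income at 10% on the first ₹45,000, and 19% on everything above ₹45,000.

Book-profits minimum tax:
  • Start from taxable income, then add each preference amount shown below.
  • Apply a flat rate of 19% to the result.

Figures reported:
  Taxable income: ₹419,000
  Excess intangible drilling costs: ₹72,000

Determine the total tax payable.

₹93,290

Book-profits minimum tax:
  Adjusted income: ₹419,000 + ₹72,000 = ₹491,000
  ₹491,000 × 19% = ₹93,290

Mainline income levy:
  ₹45,000 × 10% = ₹4,500
  ₹374,000 × 19% = ₹71,060
  → ₹75,560

₹93,290 > ₹75,560, so the book-profits minimum tax is the binding amount.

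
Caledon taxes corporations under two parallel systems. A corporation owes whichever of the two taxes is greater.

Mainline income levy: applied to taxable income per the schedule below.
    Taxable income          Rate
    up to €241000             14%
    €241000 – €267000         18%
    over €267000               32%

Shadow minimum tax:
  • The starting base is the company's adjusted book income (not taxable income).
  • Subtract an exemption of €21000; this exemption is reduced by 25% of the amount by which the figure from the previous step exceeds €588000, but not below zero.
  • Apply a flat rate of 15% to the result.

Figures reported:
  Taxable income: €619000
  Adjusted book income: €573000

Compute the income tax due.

€151060

Shadow minimum tax:
  Base (adjusted book income): €573000
  Exemption: €573000 ≤ €588000, so full €21000 applies
  Base: €573000 − €21000 = €552000
  €552000 × 15% = €82800

Mainline income levy:
  €241000 × 14% = €33740
  €26000 × 18% = €4680
  €352000 × 32% = €112640
  → €151060

€151060 > €82800, so the mainline income levy governs.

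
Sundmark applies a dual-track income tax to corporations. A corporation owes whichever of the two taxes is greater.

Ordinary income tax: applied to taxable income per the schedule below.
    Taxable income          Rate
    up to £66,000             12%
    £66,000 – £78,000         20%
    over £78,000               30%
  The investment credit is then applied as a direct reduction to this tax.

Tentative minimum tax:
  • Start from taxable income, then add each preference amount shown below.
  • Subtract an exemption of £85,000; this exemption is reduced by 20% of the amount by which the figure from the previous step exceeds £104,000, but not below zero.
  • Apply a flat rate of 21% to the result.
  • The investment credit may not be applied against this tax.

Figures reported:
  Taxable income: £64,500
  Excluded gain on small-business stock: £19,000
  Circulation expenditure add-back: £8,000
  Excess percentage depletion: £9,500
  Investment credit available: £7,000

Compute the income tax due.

Ordinary income tax:
  £64,500 × 12% = £7,740
  Less investment credit £7,000 → £740

Tentative minimum tax:
  Adjusted income: £64,500 + £19,000 + £8,000 + £9,500 = £101,000
  Exemption: £101,000 ≤ £104,000, so full £85,000 applies
  Base: £101,000 − £85,000 = £16,000
  £16,000 × 21% = £3,360

£3,360 > £740, so the tentative minimum tax is the binding amount.

£3,360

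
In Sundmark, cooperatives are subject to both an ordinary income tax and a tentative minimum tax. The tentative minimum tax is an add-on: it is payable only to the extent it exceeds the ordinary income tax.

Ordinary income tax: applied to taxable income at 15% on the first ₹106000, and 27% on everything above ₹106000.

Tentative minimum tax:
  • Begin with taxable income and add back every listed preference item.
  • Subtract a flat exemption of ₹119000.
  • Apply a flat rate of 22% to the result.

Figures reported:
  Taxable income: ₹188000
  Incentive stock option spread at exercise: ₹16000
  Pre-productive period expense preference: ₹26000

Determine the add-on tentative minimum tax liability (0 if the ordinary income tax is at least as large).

₹0

Tentative minimum tax:
  Adjusted income: ₹188000 + ₹16000 + ₹26000 = ₹230000
  Less exemption ₹119000 → base ₹111000
  ₹111000 × 22% = ₹24420

Ordinary income tax:
  ₹106000 × 15% = ₹15900
  ₹82000 × 27% = ₹22140
  → ₹38040

₹24420 ≤ ₹38040, so no add-on is due.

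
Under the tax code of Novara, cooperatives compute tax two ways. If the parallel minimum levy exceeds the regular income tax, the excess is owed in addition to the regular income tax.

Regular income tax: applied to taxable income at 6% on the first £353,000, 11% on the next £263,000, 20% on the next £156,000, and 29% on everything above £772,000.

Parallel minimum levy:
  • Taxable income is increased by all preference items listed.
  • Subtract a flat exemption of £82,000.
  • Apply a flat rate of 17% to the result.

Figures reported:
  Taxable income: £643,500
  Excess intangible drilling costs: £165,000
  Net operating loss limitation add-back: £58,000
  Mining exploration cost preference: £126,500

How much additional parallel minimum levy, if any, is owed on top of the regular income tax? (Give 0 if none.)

£99,260

Parallel minimum levy:
  Adjusted income: £643,500 + £165,000 + £58,000 + £126,500 = £993,000
  Less exemption £82,000 → base £911,000
  £911,000 × 17% = £154,870

Regular income tax:
  £353,000 × 6% = £21,180
  £263,000 × 11% = £28,930
  £27,500 × 20% = £5,500
  → £55,610

Excess of parallel minimum levy over regular income tax: £154,870 − £55,610 = £99,260.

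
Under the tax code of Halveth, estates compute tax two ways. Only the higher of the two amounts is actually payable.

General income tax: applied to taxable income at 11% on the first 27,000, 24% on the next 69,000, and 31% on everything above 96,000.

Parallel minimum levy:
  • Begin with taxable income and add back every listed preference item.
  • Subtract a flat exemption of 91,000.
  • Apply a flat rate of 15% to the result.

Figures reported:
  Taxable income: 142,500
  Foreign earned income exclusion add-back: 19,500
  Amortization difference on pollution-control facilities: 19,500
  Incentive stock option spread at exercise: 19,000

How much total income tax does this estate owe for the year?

General income tax:
  27,000 × 11% = 2,970
  69,000 × 24% = 16,560
  46,500 × 31% = 14,415
  → 33,945

Parallel minimum levy:
  Adjusted income: 142,500 + 19,500 + 19,500 + 19,000 = 200,500
  Less exemption 91,000 → base 109,500
  109,500 × 15% = 16,425

33,945 > 16,425, so the general income tax governs.

33,945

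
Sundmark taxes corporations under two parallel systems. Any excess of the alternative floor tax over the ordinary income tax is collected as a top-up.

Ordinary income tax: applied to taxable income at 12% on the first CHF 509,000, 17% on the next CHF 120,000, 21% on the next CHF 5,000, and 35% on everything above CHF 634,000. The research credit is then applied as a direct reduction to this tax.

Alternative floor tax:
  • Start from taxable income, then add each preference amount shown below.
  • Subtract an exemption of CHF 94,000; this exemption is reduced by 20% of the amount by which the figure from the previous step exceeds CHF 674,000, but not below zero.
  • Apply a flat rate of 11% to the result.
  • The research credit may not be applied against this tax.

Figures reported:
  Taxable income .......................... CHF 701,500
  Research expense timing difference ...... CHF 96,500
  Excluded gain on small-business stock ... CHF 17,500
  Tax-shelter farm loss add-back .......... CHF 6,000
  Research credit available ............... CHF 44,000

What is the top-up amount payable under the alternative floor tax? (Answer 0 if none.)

Ordinary income tax:
  CHF 509,000 × 12% = CHF 61,080
  CHF 120,000 × 17% = CHF 20,400
  CHF 5,000 × 21% = CHF 1,050
  CHF 67,500 × 35% = CHF 23,625
  → CHF 106,155
  Less research credit CHF 44,000 → CHF 62,155

Alternative floor tax:
  Adjusted income: CHF 701,500 + CHF 96,500 + CHF 17,500 + CHF 6,000 = CHF 821,500
  Exemption: CHF 94,000 − 20% × (CHF 821,500 − CHF 674,000) = CHF 94,000 − CHF 29,500 = CHF 64,500
  Base: CHF 821,500 − CHF 64,500 = CHF 757,000
  CHF 757,000 × 11% = CHF 83,270

Excess of alternative floor tax over ordinary income tax: CHF 83,270 − CHF 62,155 = CHF 21,115.

CHF 21,115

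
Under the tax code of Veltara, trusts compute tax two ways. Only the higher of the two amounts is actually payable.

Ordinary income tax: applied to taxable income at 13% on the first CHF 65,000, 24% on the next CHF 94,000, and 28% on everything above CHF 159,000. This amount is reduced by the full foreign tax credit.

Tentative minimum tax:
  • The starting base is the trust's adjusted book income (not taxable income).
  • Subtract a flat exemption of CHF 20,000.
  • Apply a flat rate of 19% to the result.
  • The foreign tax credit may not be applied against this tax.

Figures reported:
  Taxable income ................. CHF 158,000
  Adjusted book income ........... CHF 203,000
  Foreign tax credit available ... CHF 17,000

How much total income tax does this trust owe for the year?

CHF 34,770

Ordinary income tax:
  CHF 65,000 × 13% = CHF 8,450
  CHF 93,000 × 24% = CHF 22,320
  → CHF 30,770
  Less foreign tax credit CHF 17,000 → CHF 13,770

Tentative minimum tax:
  Base (adjusted book income): CHF 203,000
  Less exemption CHF 20,000 → base CHF 183,000
  CHF 183,000 × 19% = CHF 34,770

CHF 34,770 > CHF 13,770, so the tentative minimum tax is the binding amount.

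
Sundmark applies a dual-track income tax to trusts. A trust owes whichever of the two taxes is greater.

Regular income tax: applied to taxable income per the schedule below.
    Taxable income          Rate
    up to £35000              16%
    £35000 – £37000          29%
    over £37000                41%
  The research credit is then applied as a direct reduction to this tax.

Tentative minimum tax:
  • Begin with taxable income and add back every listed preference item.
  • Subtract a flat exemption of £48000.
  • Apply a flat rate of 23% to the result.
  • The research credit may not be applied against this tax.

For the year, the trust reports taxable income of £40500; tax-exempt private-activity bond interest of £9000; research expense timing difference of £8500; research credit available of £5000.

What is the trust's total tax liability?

£2615

Tentative minimum tax:
  Adjusted income: £40500 + £9000 + £8500 = £58000
  Less exemption £48000 → base £10000
  £10000 × 23% = £2300

Regular income tax:
  £35000 × 16% = £5600
  £2000 × 29% = £580
  £3500 × 41% = £1435
  → £7615
  Less research credit £5000 → £2615

£2615 > £2300, so the regular income tax governs.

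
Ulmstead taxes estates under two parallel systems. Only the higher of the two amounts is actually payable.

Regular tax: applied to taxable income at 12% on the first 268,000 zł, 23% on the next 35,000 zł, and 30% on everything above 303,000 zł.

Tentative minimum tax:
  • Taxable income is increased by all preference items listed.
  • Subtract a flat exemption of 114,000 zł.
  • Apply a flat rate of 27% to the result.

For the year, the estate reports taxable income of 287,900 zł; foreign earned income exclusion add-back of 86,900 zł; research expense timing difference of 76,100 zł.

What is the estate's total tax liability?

90,963 zł

Regular tax:
  268,000 zł × 12% = 32,160 zł
  19,900 zł × 23% = 4,577 zł
  → 36,737 zł

Tentative minimum tax:
  Adjusted income: 287,900 zł + 86,900 zł + 76,100 zł = 450,900 zł
  Less exemption 114,000 zł → base 336,900 zł
  336,900 zł × 27% = 90,963 zł

90,963 zł > 36,737 zł, so the tentative minimum tax is the binding amount.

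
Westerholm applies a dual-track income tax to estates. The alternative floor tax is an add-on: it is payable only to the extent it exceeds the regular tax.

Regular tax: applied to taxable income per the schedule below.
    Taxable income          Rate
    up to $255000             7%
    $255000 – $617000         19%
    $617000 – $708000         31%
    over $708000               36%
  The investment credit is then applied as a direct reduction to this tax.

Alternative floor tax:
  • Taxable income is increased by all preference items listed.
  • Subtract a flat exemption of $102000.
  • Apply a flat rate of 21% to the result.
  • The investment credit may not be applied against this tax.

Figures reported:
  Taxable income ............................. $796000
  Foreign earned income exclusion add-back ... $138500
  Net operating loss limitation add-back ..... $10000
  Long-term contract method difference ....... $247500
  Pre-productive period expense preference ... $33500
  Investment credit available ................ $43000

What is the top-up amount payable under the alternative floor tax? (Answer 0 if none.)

$132415

Regular tax:
  $255000 × 7% = $17850
  $362000 × 19% = $68780
  $91000 × 31% = $28210
  $88000 × 36% = $31680
  → $146520
  Less investment credit $43000 → $103520

Alternative floor tax:
  Adjusted income: $796000 + $138500 + $10000 + $247500 + $33500 = $1225500
  Less exemption $102000 → base $1123500
  $1123500 × 21% = $235935

Excess of alternative floor tax over regular tax: $235935 − $103520 = $132415.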